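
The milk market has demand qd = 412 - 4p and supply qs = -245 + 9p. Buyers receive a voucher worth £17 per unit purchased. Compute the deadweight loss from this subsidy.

Pre-subsidy: 412 - 4p = -245 + 9p gives p* = 657/13, q* = 2728/13.
With the rebate, buyers effectively pay pb = ps − 17, where ps is the price sellers receive.
Demand in terms of ps becomes qd = 412 − 4(ps − 17) = 480 - 4ps. Setting this equal to supply: 480 - 4ps = -245 + 9ps, so ps = 725/13.
Buyers pay pb = 725/13 − 17 = 504/13; q' = -245 + 9·(725/13) = 3340/13.
The subsidy expands output by 3340/13 − 2728/13 = 612/13 past the efficient level; on those units the gap between marginal cost and willingness to pay runs from 0 up to 17.
DWL = ½ × 17 × 612/13 = 5202/13.

Deadweight loss = 5202/13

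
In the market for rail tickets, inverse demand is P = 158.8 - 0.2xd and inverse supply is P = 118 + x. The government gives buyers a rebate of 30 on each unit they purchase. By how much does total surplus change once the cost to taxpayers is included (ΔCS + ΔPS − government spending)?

Pre-subsidy: 158.8 - 0.2x = 118 + x gives x* = 34 and P* = 152.
With the rebate, buyers effectively pay Pb = Ps − 30, where Ps is the price sellers receive.
On the curves, Pb = 158.8 - 0.2x and Ps = 118 + x; the wedge Ps − Pb = 30 gives 118 + x − (158.8 - 0.2x) = 30, so x' = 59.
Then Pb = 158.8 − 0.2·59 = 147 and Ps = 118 + 1·59 = 177.
ΔCS = ½(34 + 59)(152 − 147) = 232.5; ΔPS = ½(34 + 59)(177 − 152) = 1162.5.
Government spending = 30 × 59 = 1770.
Net change = 232.5 + 1162.5 − 1770 = -375. The loss equals the DWL triangle ½·30·25.

Net change in total surplus = -375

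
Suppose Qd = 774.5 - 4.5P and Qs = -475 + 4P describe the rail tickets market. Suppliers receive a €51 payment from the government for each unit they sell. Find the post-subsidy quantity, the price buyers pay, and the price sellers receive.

Pre-subsidy: 774.5 - 4.5P = -475 + 4P gives P* = 147, Q* = 113.
With the subsidy, sellers receive Ps = Pb + 51 for each unit, where Pb is the price buyers pay.
Supply in terms of Pb becomes Qs = -475 + 4(Pb + 51) = -271 + 4Pb. Setting this equal to demand: 774.5 - 4.5Pb = -271 + 4Pb, so Pb = 123.
Sellers receive Ps = 123 + 51 = 174; Q' = 774.5 − 4.5·123 = 221.

Q' = 221; buyers pay €123; sellers receive €174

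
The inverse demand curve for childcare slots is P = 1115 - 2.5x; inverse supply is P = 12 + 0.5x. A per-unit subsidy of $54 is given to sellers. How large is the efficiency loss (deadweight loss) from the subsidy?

Pre-subsidy: 1115 - 2.5x = 12 + 0.5x gives x* = 1103/3 and P* = 1175/6.
With the subsidy, sellers receive Ps = Pb + 54 for each unit, where Pb is the price buyers pay.
On the curves, Pb = 1115 - 2.5x and Ps = 12 + 0.5x; the wedge Ps − Pb = 54 gives 12 + 0.5x − (1115 - 2.5x) = 54, so x' = 1157/3.
Then Pb = 1115 − 2.5·(1157/3) = 905/6 and Ps = 12 + 0.5·(1157/3) = 1229/6.
The subsidy expands output by 1157/3 − 1103/3 = 18 past the efficient level; on those units the gap between marginal cost and willingness to pay runs from 0 up to 54.
DWL = ½ × 54 × 18 = 486.

Deadweight loss = $486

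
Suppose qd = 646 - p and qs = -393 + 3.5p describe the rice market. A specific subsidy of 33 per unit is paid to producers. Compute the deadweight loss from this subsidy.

Pre-subsidy: 646 - p = -393 + 3.5p gives p* = 2078/9, q* = 3736/9.
With the subsidy, sellers receive ps = pb + 33 for each unit, where pb is the price buyers pay.
Supply in terms of pb becomes qs = -393 + 3.5(pb + 33) = -277.5 + 3.5pb. Setting this equal to demand: 646 - pb = -277.5 + 3.5pb, so pb = 1847/9.
Sellers receive ps = 1847/9 + 33 = 2144/9; q' = 646 − 1·(1847/9) = 3967/9.
The subsidy expands output by 3967/9 − 3736/9 = 77/3 past the efficient level; on those units the gap between marginal cost and willingness to pay runs from 0 up to 33.
DWL = ½ × 33 × 77/3 = 423.5.

Deadweight loss = 423.5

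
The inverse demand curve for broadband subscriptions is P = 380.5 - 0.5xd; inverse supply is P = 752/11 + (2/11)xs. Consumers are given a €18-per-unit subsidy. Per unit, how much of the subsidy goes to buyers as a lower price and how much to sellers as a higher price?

Pre-subsidy: 380.5 - 0.5x = 752/11 + (2/11)x gives x* = 457.8 and P* = 151.6.
With the rebate, buyers effectively pay Pb = Ps − 18, where Ps is the price sellers receive.
On the curves, Pb = 380.5 - 0.5x and Ps = 752/11 + (2/11)x; the wedge Ps − Pb = 18 gives 752/11 + (2/11)x − (380.5 - 0.5x) = 18, so x' = 484.2.
Then Pb = 380.5 − 0.5·484.2 = 138.4 and Ps = 752/11 + (2/11)·484.2 = 156.4.
Buyers' price falls by P* − Pb = 151.6 − 138.4 = 13.2; sellers' price rises by Ps − P* = 156.4 − 151.6 = 4.8.

Buyers gain €13.2 per unit; sellers gain €4.8 per unit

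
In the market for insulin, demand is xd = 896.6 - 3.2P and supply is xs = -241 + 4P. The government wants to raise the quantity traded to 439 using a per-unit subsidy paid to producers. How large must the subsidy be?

At x = 439, invert demand for the buyer price: Pb = (896.6 − 439)/3.2 = 143; invert supply for the seller price: Ps = (439 − (-241))/4 = 170.
The subsidy must fill the gap: s = Ps − Pb = 170 − 143 = 27.

Required subsidy s = 27 per unit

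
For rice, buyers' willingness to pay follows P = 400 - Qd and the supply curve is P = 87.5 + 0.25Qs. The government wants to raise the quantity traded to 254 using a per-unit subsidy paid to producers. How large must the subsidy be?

Required subsidy s = 5 per unit

At Q = 254, from the demand curve buyers pay Pb = 400 − 1·254 = 146; from the supply curve sellers need Ps = 87.5 + 0.25·254 = 151.
The subsidy must fill the gap: s = Ps − Pb = 151 − 146 = 5.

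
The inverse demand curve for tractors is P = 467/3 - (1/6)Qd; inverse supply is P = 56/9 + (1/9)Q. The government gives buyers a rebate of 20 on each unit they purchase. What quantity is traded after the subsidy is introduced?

Pre-subsidy: 467/3 - (1/6)Q = 56/9 + (1/9)Q gives Q* = 538 and P* = 66.
With the rebate, buyers effectively pay Pb = Ps − 20, where Ps is the price sellers receive.
On the curves, Pb = 467/3 - (1/6)Q and Ps = 56/9 + (1/9)Q; the wedge Ps − Pb = 20 gives 56/9 + (1/9)Q − (467/3 - (1/6)Q) = 20, so Q' = 610.
Then Pb = 467/3 − (1/6)·610 = 54 and Ps = 56/9 + (1/9)·610 = 74.

Q' = 610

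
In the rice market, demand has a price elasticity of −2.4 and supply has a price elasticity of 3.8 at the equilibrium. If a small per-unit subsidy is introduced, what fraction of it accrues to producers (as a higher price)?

For a small subsidy around the equilibrium, the benefit split depends on the relative slopes, which at a point are proportional to the elasticities.
Buyer share = εs/(εs + |εd|) = 3.8/(3.8 + 2.4) = 19/31; seller share = |εd|/(εs + |εd|) = 12/31.
So producers capture 12/31 of the subsidy.

Producer share = 12/31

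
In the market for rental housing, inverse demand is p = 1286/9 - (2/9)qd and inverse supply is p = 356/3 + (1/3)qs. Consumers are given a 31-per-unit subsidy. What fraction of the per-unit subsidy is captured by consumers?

Pre-subsidy: 1286/9 - (2/9)q = 356/3 + (1/3)q gives q* = 43.6 and p* = 133.2.
With the rebate, buyers effectively pay pb = ps − 31, where ps is the price sellers receive.
On the curves, pb = 1286/9 - (2/9)q and ps = 356/3 + (1/3)q; the wedge ps − pb = 31 gives 356/3 + (1/3)q − (1286/9 - (2/9)q) = 31, so q' = 99.4.
Then pb = 1286/9 − (2/9)·99.4 = 120.8 and ps = 356/3 + (1/3)·99.4 = 151.8.
Buyers' price falls by p* − pb = 133.2 − 120.8 = 12.4; sellers' price rises by ps − p* = 151.8 − 133.2 = 18.6.
So consumers capture 12.4/31 = 0.4 of each unit of subsidy.

Consumer share = 0.4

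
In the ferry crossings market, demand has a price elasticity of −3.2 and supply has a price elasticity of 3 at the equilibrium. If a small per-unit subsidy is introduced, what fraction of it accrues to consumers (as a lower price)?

For a small subsidy around the equilibrium, the benefit split depends on the relative slopes, which at a point are proportional to the elasticities.
Buyer share = εs/(εs + |εd|) = 3/(3 + 3.2) = 15/31; seller share = |εd|/(εs + |εd|) = 16/31.

Consumer share = 15/31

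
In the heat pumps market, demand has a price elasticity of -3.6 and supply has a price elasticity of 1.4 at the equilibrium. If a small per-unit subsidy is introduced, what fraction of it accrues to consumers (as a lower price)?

Consumer share = 0.28

For a small subsidy around the equilibrium, the benefit split depends on the relative slopes, which at a point are proportional to the elasticities.
Buyer share = εs/(εs + |εd|) = 1.4/(1.4 + 3.6) = 0.28; seller share = |εd|/(εs + |εd|) = 0.72.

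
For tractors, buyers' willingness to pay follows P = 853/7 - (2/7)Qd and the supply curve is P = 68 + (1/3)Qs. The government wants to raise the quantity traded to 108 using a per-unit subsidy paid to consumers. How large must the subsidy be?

At Q = 108, from the demand curve buyers pay Pb = 853/7 − (2/7)·108 = 91; from the supply curve sellers need Ps = 68 + (1/3)·108 = 104.
The subsidy must fill the gap: s = Ps − Pb = 104 − 91 = 13.

Required subsidy s = 13 per unit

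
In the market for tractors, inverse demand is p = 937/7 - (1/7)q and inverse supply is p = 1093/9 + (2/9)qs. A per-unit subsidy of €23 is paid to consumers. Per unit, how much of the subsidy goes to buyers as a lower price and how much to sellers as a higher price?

Buyers gain €9 per unit; sellers gain €14 per unit

Pre-subsidy: 937/7 - (1/7)q = 1093/9 + (2/9)q gives q* = 34 and p* = 129.
With the rebate, buyers effectively pay pb = ps − 23, where ps is the price sellers receive.
On the curves, pb = 937/7 - (1/7)q and ps = 1093/9 + (2/9)q; the wedge ps − pb = 23 gives 1093/9 + (2/9)q − (937/7 - (1/7)q) = 23, so q' = 97.
Then pb = 937/7 − (1/7)·97 = 120 and ps = 1093/9 + (2/9)·97 = 143.
Buyers' price falls by p* − pb = 129 − 120 = 9; sellers' price rises by ps − p* = 143 − 129 = 14.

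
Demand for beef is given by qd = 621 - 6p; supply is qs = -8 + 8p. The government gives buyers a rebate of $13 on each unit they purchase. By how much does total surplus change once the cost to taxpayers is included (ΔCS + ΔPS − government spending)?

Pre-subsidy: 621 - 6p = -8 + 8p gives p* = 629/14, q* = 2460/7.
With the rebate, buyers effectively pay pb = ps − 13, where ps is the price sellers receive.
Demand in terms of ps becomes qd = 621 − 6(ps − 13) = 699 - 6ps. Setting this equal to supply: 699 - 6ps = -8 + 8ps, so ps = 50.5.
Buyers pay pb = 50.5 − 13 = 37.5; q' = -8 + 8·50.5 = 396.
ΔCS = ½(2460/7 + 396)(629/14 − 37.5) = 136032/49; ΔPS = ½(2460/7 + 396)(50.5 − 629/14) = 102024/49.
Government spending = 13 × 396 = 5148.
Net change = 136032/49 + 102024/49 − 5148 = -2028/7. The loss equals the DWL triangle ½·13·312/7.

Net change in total surplus = -2028/7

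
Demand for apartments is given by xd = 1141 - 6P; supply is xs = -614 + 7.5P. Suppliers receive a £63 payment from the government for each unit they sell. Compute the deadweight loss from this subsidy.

Deadweight loss = £6615

Pre-subsidy: 1141 - 6P = -614 + 7.5P gives P* = 130, x* = 361.
With the subsidy, sellers receive Ps = Pb + 63 for each unit, where Pb is the price buyers pay.
Supply in terms of Pb becomes xs = -614 + 7.5(Pb + 63) = -141.5 + 7.5Pb. Setting this equal to demand: 1141 - 6Pb = -141.5 + 7.5Pb, so Pb = 95.
Sellers receive Ps = 95 + 63 = 158; x' = 1141 − 6·95 = 571.
The subsidy expands output by 571 − 361 = 210 past the efficient level; on those units the gap between marginal cost and willingness to pay runs from 0 up to 63.
DWL = ½ × 63 × 210 = 6615.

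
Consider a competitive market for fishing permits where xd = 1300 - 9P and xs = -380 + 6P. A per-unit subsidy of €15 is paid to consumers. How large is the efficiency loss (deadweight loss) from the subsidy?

Deadweight loss = €405

Pre-subsidy: 1300 - 9P = -380 + 6P gives P* = 112, x* = 292.
With the rebate, buyers effectively pay Pb = Ps − 15, where Ps is the price sellers receive.
Demand in terms of Ps becomes xd = 1300 − 9(Ps − 15) = 1435 - 9Ps. Setting this equal to supply: 1435 - 9Ps = -380 + 6Ps, so Ps = 121.
Buyers pay Pb = 121 − 15 = 106; x' = -380 + 6·121 = 346.
The subsidy expands output by 346 − 292 = 54 past the efficient level; on those units the gap between marginal cost and willingness to pay runs from 0 up to 15.
DWL = ½ × 15 × 54 = 405.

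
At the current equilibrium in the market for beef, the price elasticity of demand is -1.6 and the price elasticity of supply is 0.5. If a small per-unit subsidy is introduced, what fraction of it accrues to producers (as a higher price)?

For a small subsidy around the equilibrium, the benefit split depends on the relative slopes, which at a point are proportional to the elasticities.
Buyer share = εs/(εs + |εd|) = 0.5/(0.5 + 1.6) = 5/21; seller share = |εd|/(εs + |εd|) = 16/21.
So producers capture 16/21 of the subsidy.

Producer share = 16/21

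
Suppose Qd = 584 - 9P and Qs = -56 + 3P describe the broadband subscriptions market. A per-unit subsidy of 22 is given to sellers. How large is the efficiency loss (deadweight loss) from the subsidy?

Deadweight loss = 544.5

Pre-subsidy: 584 - 9P = -56 + 3P gives P* = 160/3, Q* = 104.
With the subsidy, sellers receive Ps = Pb + 22 for each unit, where Pb is the price buyers pay.
Supply in terms of Pb becomes Qs = -56 + 3(Pb + 22) = 10 + 3Pb. Setting this equal to demand: 584 - 9Pb = 10 + 3Pb, so Pb = 287/6.
Sellers receive Ps = 287/6 + 22 = 419/6; Q' = 584 − 9·(287/6) = 153.5.
The subsidy expands output by 153.5 − 104 = 49.5 past the efficient level; on those units the gap between marginal cost and willingness to pay runs from 0 up to 22.
DWL = ½ × 22 × 49.5 = 544.5.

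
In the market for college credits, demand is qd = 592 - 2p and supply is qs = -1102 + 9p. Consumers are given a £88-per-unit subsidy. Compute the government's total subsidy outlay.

Pre-subsidy: 592 - 2p = -1102 + 9p gives p* = 154, q* = 284.
With the rebate, buyers effectively pay pb = ps − 88, where ps is the price sellers receive.
Demand in terms of ps becomes qd = 592 − 2(ps − 88) = 768 - 2ps. Setting this equal to supply: 768 - 2ps = -1102 + 9ps, so ps = 170.
Buyers pay pb = 170 − 88 = 82; q' = -1102 + 9·170 = 428.
Government outlay = subsidy × quantity = 88 × 428 = 37664.

Government cost = £37664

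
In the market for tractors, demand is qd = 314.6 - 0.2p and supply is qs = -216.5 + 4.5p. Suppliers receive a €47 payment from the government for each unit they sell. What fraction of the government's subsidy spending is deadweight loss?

DWL / government spending = 9/602

Pre-subsidy: 314.6 - 0.2p = -216.5 + 4.5p gives p* = 113, q* = 292.
With the subsidy, sellers receive ps = pb + 47 for each unit, where pb is the price buyers pay.
Supply in terms of pb becomes qs = -216.5 + 4.5(pb + 47) = -5 + 4.5pb. Setting this equal to demand: 314.6 - 0.2pb = -5 + 4.5pb, so pb = 68.
Sellers receive ps = 68 + 47 = 115; q' = 314.6 − 0.2·68 = 301.
ΔCS = ½(292 + 301)(113 − 68) = 13342.5; ΔPS = ½(292 + 301)(115 − 113) = 593.
Government spending = 47 × 301 = 14147.
DWL = ½ × 47 × (301 − 292) = 211.5; fraction = 211.5 / 14147 = 9/602.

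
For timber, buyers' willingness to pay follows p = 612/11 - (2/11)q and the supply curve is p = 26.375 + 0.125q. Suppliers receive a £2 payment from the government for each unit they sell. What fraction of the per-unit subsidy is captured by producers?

Pre-subsidy: 612/11 - (2/11)q = 26.375 + 0.125q gives q* = 2575/27 and p* = 1034/27.
With the subsidy, sellers receive ps = pb + 2 for each unit, where pb is the price buyers pay.
On the curves, pb = 612/11 - (2/11)q and ps = 26.375 + 0.125q; the wedge ps − pb = 2 gives 26.375 + 0.125q − (612/11 - (2/11)q) = 2, so q' = 917/9.
Then pb = 612/11 − (2/11)·(917/9) = 334/9 and ps = 26.375 + 0.125·(917/9) = 352/9.
Buyers' price falls by p* − pb = 1034/27 − 334/9 = 32/27; sellers' price rises by ps − p* = 352/9 − 1034/27 = 22/27.
So producers capture (22/27)/2 = 11/27 of each unit of subsidy.

Producer share = 11/27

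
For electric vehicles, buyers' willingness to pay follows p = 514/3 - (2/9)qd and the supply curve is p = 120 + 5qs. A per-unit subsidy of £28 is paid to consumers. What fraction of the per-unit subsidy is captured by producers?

Pre-subsidy: 514/3 - (2/9)q = 120 + 5q gives q* = 462/47 and p* = 7950/47.
With the rebate, buyers effectively pay pb = ps − 28, where ps is the price sellers receive.
On the curves, pb = 514/3 - (2/9)q and ps = 120 + 5q; the wedge ps − pb = 28 gives 120 + 5q − (514/3 - (2/9)q) = 28, so q' = 714/47.
Then pb = 514/3 − (2/9)·(714/47) = 7894/47 and ps = 120 + 5·(714/47) = 9210/47.
Buyers' price falls by p* − pb = 7950/47 − 7894/47 = 56/47; sellers' price rises by ps − p* = 9210/47 − 7950/47 = 1260/47.
So producers capture (1260/47)/28 = 45/47 of each unit of subsidy.

Producer share = 45/47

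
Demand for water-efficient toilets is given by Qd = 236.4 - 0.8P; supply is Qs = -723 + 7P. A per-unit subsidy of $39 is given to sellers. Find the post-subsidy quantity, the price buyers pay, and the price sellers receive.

Q' = 166; buyers pay $88; sellers receive $127

Pre-subsidy: 236.4 - 0.8P = -723 + 7P gives P* = 123, Q* = 138.
With the subsidy, sellers receive Ps = Pb + 39 for each unit, where Pb is the price buyers pay.
Supply in terms of Pb becomes Qs = -723 + 7(Pb + 39) = -450 + 7Pb. Setting this equal to demand: 236.4 - 0.8Pb = -450 + 7Pb, so Pb = 88.
Sellers receive Ps = 88 + 39 = 127; Q' = 236.4 − 0.8·88 = 166.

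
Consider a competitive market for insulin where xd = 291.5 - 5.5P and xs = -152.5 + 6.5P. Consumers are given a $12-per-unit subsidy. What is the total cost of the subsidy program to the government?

Pre-subsidy: 291.5 - 5.5P = -152.5 + 6.5P gives P* = 37, x* = 88.
With the rebate, buyers effectively pay Pb = Ps − 12, where Ps is the price sellers receive.
Demand in terms of Ps becomes xd = 291.5 − 5.5(Ps − 12) = 357.5 - 5.5Ps. Setting this equal to supply: 357.5 - 5.5Ps = -152.5 + 6.5Ps, so Ps = 42.5.
Buyers pay Pb = 42.5 − 12 = 30.5; x' = -152.5 + 6.5·42.5 = 123.75.
Government outlay = subsidy × quantity = 12 × 123.75 = 1485.

Government cost = $1485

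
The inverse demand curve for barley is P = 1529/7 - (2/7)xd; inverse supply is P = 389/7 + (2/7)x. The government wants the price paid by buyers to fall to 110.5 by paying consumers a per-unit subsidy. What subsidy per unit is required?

Required subsidy s = 53 per unit

At a buyer price of 110.5, quantity demanded is 764.5 − 3.5·110.5 = 377.75.
Sellers supply 377.75 only when they receive Ps = 389/7 + (2/7)·377.75 = 163.5.
s = Ps − Pb = 163.5 − 110.5 = 53.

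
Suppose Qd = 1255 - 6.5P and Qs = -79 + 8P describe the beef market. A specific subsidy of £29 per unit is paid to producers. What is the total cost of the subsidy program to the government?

Pre-subsidy: 1255 - 6.5P = -79 + 8P gives P* = 92, Q* = 657.
With the subsidy, sellers receive Ps = Pb + 29 for each unit, where Pb is the price buyers pay.
Supply in terms of Pb becomes Qs = -79 + 8(Pb + 29) = 153 + 8Pb. Setting this equal to demand: 1255 - 6.5Pb = 153 + 8Pb, so Pb = 76.
Sellers receive Ps = 76 + 29 = 105; Q' = 1255 − 6.5·76 = 761.
Government outlay = subsidy × quantity = 29 × 761 = 22069.

Government cost = £22069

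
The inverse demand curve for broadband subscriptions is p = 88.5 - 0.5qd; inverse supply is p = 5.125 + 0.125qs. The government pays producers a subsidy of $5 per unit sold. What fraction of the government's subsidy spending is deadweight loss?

DWL / government spending = 20/707

Pre-subsidy: 88.5 - 0.5q = 5.125 + 0.125q gives q* = 133.4 and p* = 21.8.
With the subsidy, sellers receive ps = pb + 5 for each unit, where pb is the price buyers pay.
On the curves, pb = 88.5 - 0.5q and ps = 5.125 + 0.125q; the wedge ps − pb = 5 gives 5.125 + 0.125q − (88.5 - 0.5q) = 5, so q' = 141.4.
Then pb = 88.5 − 0.5·141.4 = 17.8 and ps = 5.125 + 0.125·141.4 = 22.8.
ΔCS = ½(133.4 + 141.4)(21.8 − 17.8) = 549.6; ΔPS = ½(133.4 + 141.4)(22.8 − 21.8) = 137.4.
Government spending = 5 × 141.4 = 707.
DWL = ½ × 5 × (141.4 − 133.4) = 20; fraction = 20 / 707 = 20/707.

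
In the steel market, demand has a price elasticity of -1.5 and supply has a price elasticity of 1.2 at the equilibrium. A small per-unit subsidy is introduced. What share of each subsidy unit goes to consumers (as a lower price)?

Consumer share = 4/9

For a small subsidy around the equilibrium, the benefit split depends on the relative slopes, which at a point are proportional to the elasticities.
Buyer share = εs/(εs + |εd|) = 1.2/(1.2 + 1.5) = 4/9; seller share = |εd|/(εs + |εd|) = 5/9.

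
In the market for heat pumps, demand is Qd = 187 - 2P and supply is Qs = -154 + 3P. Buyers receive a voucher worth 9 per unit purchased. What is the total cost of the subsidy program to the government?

Government cost = 552.6

Pre-subsidy: 187 - 2P = -154 + 3P gives P* = 68.2, Q* = 50.6.
With the rebate, buyers effectively pay Pb = Ps − 9, where Ps is the price sellers receive.
Demand in terms of Ps becomes Qd = 187 − 2(Ps − 9) = 205 - 2Ps. Setting this equal to supply: 205 - 2Ps = -154 + 3Ps, so Ps = 71.8.
Buyers pay Pb = 71.8 − 9 = 62.8; Q' = -154 + 3·71.8 = 61.4.
Government outlay = subsidy × quantity = 9 × 61.4 = 552.6.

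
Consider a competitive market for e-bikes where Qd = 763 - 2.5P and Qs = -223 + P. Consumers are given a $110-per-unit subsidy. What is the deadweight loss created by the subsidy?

Deadweight loss = 30250/7

Pre-subsidy: 763 - 2.5P = -223 + P gives P* = 1972/7, Q* = 411/7.
With the rebate, buyers effectively pay Pb = Ps − 110, where Ps is the price sellers receive.
Demand in terms of Ps becomes Qd = 763 − 2.5(Ps − 110) = 1038 - 2.5Ps. Setting this equal to supply: 1038 - 2.5Ps = -223 + Ps, so Ps = 2522/7.
Buyers pay Pb = 2522/7 − 110 = 1752/7; Q' = -223 + 1·(2522/7) = 961/7.
The subsidy expands output by 961/7 − 411/7 = 550/7 past the efficient level; on those units the gap between marginal cost and willingness to pay runs from 0 up to 110.
DWL = ½ × 110 × 550/7 = 30250/7.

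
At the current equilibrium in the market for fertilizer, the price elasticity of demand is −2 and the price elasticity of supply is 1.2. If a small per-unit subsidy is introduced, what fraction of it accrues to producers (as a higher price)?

Producer share = 0.625

For a small subsidy around the equilibrium, the benefit split depends on the relative slopes, which at a point are proportional to the elasticities.
Buyer share = εs/(εs + |εd|) = 1.2/(1.2 + 2) = 0.375; seller share = |εd|/(εs + |εd|) = 0.625.
So producers capture 0.625 of the subsidy.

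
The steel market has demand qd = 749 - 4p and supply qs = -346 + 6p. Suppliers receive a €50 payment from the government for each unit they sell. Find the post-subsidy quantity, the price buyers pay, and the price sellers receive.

q' = 431; buyers pay €79.5; sellers receive €129.5

Pre-subsidy: 749 - 4p = -346 + 6p gives p* = 109.5, q* = 311.
With the subsidy, sellers receive ps = pb + 50 for each unit, where pb is the price buyers pay.
Supply in terms of pb becomes qs = -346 + 6(pb + 50) = -46 + 6pb. Setting this equal to demand: 749 - 4pb = -46 + 6pb, so pb = 79.5.
Sellers receive ps = 79.5 + 50 = 129.5; q' = 749 − 4·79.5 = 431.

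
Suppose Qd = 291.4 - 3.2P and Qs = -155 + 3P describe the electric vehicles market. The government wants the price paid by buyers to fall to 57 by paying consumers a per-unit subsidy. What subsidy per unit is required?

At a buyer price of 57, quantity demanded is 291.4 − 3.2·57 = 109.
Sellers supply 109 only when they receive Ps with -155 + 3·Ps = 109, i.e. Ps = 88.
s = Ps − Pb = 88 − 57 = 31.

Required subsidy s = 31 per unit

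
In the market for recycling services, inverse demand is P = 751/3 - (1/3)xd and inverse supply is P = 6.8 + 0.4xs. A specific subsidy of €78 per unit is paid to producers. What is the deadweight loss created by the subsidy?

Pre-subsidy: 751/3 - (1/3)x = 6.8 + 0.4x gives x* = 3653/11 and P* = 1536/11.
With the subsidy, sellers receive Ps = Pb + 78 for each unit, where Pb is the price buyers pay.
On the curves, Pb = 751/3 - (1/3)x and Ps = 6.8 + 0.4x; the wedge Ps − Pb = 78 gives 6.8 + 0.4x − (751/3 - (1/3)x) = 78, so x' = 4823/11.
Then Pb = 751/3 − (1/3)·(4823/11) = 1146/11 and Ps = 6.8 + 0.4·(4823/11) = 2004/11.
The subsidy expands output by 4823/11 − 3653/11 = 1170/11 past the efficient level; on those units the gap between marginal cost and willingness to pay runs from 0 up to 78.
DWL = ½ × 78 × 1170/11 = 45630/11.

Deadweight loss = 45630/11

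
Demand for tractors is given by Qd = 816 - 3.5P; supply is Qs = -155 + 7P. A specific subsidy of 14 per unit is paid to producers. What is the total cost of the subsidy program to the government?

Government cost = 7350

Pre-subsidy: 816 - 3.5P = -155 + 7P gives P* = 1942/21, Q* = 1477/3.
With the subsidy, sellers receive Ps = Pb + 14 for each unit, where Pb is the price buyers pay.
Supply in terms of Pb becomes Qs = -155 + 7(Pb + 14) = -57 + 7Pb. Setting this equal to demand: 816 - 3.5Pb = -57 + 7Pb, so Pb = 582/7.
Sellers receive Ps = 582/7 + 14 = 680/7; Q' = 816 − 3.5·(582/7) = 525.
Government outlay = subsidy × quantity = 14 × 525 = 7350.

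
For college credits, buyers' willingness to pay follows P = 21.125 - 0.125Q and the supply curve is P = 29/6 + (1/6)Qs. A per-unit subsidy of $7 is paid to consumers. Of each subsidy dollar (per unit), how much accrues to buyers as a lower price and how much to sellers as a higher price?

Buyers gain $3 per unit; sellers gain $4 per unit

Pre-subsidy: 21.125 - 0.125Q = 29/6 + (1/6)Q gives Q* = 391/7 and P* = 99/7.
With the rebate, buyers effectively pay Pb = Ps − 7, where Ps is the price sellers receive.
On the curves, Pb = 21.125 - 0.125Q and Ps = 29/6 + (1/6)Q; the wedge Ps − Pb = 7 gives 29/6 + (1/6)Q − (21.125 - 0.125Q) = 7, so Q' = 559/7.
Then Pb = 21.125 − 0.125·(559/7) = 78/7 and Ps = 29/6 + (1/6)·(559/7) = 127/7.
Buyers' price falls by P* − Pb = 99/7 − 78/7 = 3; sellers' price rises by Ps − P* = 127/7 − 99/7 = 4.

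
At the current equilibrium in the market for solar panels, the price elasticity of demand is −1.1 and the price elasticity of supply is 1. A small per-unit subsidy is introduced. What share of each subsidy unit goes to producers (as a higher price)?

For a small subsidy around the equilibrium, the benefit split depends on the relative slopes, which at a point are proportional to the elasticities.
Buyer share = εs/(εs + |εd|) = 1/(1 + 1.1) = 10/21; seller share = |εd|/(εs + |εd|) = 11/21.
So producers capture 11/21 of the subsidy.

Producer share = 11/21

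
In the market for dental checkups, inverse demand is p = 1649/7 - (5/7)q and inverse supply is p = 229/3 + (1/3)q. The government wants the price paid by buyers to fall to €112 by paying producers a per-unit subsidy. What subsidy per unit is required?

Required subsidy s = €22 per unit

At a buyer price of 112, quantity demanded is 329.8 − 1.4·112 = 173.
Sellers supply 173 only when they receive ps = 229/3 + (1/3)·173 = 134.
s = ps − pb = 134 − 112 = 22.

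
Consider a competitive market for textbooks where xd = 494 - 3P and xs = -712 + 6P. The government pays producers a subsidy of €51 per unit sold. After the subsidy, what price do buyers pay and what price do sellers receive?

Pre-subsidy: 494 - 3P = -712 + 6P gives P* = 134, x* = 92.
With the subsidy, sellers receive Ps = Pb + 51 for each unit, where Pb is the price buyers pay.
Supply in terms of Pb becomes xs = -712 + 6(Pb + 51) = -406 + 6Pb. Setting this equal to demand: 494 - 3Pb = -406 + 6Pb, so Pb = 100.
Sellers receive Ps = 100 + 51 = 151; x' = 494 − 3·100 = 194.

Buyers pay €100; sellers receive €151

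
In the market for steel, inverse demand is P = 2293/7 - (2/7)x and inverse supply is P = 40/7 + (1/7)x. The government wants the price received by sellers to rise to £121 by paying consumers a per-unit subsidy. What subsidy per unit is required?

Required subsidy s = £24 per unit

At a seller price of 121, quantity supplied is -40 + 7·121 = 807.
Buyers absorb 807 only when they pay Pb = 2293/7 − (2/7)·807 = 97.
s = Ps − Pb = 121 − 97 = 24.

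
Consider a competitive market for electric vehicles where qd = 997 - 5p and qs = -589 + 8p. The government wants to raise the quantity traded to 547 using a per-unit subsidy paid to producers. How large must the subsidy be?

At q = 547, invert demand for the buyer price: pb = (997 − 547)/5 = 90; invert supply for the seller price: ps = (547 − (-589))/8 = 142.
The subsidy must fill the gap: s = ps − pb = 142 − 90 = 52.

Required subsidy s = 52 per unit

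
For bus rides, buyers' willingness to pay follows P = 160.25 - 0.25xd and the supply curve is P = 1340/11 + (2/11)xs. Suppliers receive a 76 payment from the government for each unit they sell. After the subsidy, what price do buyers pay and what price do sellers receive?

Pre-subsidy: 160.25 - 0.25x = 1340/11 + (2/11)x gives x* = 89 and P* = 138.
With the subsidy, sellers receive Ps = Pb + 76 for each unit, where Pb is the price buyers pay.
On the curves, Pb = 160.25 - 0.25x and Ps = 1340/11 + (2/11)x; the wedge Ps − Pb = 76 gives 1340/11 + (2/11)x − (160.25 - 0.25x) = 76, so x' = 265.
Then Pb = 160.25 − 0.25·265 = 94 and Ps = 1340/11 + (2/11)·265 = 170.

Buyers pay 94; sellers receive 170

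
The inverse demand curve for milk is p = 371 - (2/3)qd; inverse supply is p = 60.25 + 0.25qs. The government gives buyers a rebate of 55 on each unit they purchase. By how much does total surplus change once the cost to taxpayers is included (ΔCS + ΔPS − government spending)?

Pre-subsidy: 371 - (2/3)q = 60.25 + 0.25q gives q* = 339 and p* = 145.
With the rebate, buyers effectively pay pb = ps − 55, where ps is the price sellers receive.
On the curves, pb = 371 - (2/3)q and ps = 60.25 + 0.25q; the wedge ps − pb = 55 gives 60.25 + 0.25q − (371 - (2/3)q) = 55, so q' = 399.
Then pb = 371 − (2/3)·399 = 105 and ps = 60.25 + 0.25·399 = 160.
ΔCS = ½(339 + 399)(145 − 105) = 14760; ΔPS = ½(339 + 399)(160 − 145) = 5535.
Government spending = 55 × 399 = 21945.
Net change = 14760 + 5535 − 21945 = -1650. The loss equals the DWL triangle ½·55·60.

Net change in total surplus = -1650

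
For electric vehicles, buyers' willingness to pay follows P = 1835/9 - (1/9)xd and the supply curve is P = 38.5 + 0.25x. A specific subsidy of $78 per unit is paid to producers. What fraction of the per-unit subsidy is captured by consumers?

Pre-subsidy: 1835/9 - (1/9)x = 38.5 + 0.25x gives x* = 458 and P* = 153.
With the subsidy, sellers receive Ps = Pb + 78 for each unit, where Pb is the price buyers pay.
On the curves, Pb = 1835/9 - (1/9)x and Ps = 38.5 + 0.25x; the wedge Ps − Pb = 78 gives 38.5 + 0.25x − (1835/9 - (1/9)x) = 78, so x' = 674.
Then Pb = 1835/9 − (1/9)·674 = 129 and Ps = 38.5 + 0.25·674 = 207.
Buyers' price falls by P* − Pb = 153 − 129 = 24; sellers' price rises by Ps − P* = 207 − 153 = 54.
So consumers capture 24/78 = 4/13 of each unit of subsidy.

Consumer share = 4/13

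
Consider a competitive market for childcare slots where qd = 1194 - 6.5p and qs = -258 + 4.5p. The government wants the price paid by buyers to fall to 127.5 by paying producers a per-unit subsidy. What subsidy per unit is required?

Required subsidy s = 11 per unit

At a buyer price of 127.5, quantity demanded is 1194 − 6.5·127.5 = 365.25.
Sellers supply 365.25 only when they receive ps with -258 + 4.5·ps = 365.25, i.e. ps = 138.5.
s = ps − pb = 138.5 − 127.5 = 11.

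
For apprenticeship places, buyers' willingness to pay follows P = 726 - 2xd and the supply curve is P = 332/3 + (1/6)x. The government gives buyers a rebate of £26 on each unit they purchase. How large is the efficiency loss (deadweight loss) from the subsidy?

Pre-subsidy: 726 - 2x = 332/3 + (1/6)x gives x* = 284 and P* = 158.
With the rebate, buyers effectively pay Pb = Ps − 26, where Ps is the price sellers receive.
On the curves, Pb = 726 - 2x and Ps = 332/3 + (1/6)x; the wedge Ps − Pb = 26 gives 332/3 + (1/6)x − (726 - 2x) = 26, so x' = 296.
Then Pb = 726 − 2·296 = 134 and Ps = 332/3 + (1/6)·296 = 160.
The subsidy expands output by 296 − 284 = 12 past the efficient level; on those units the gap between marginal cost and willingness to pay runs from 0 up to 26.
DWL = ½ × 26 × 12 = 156.

Deadweight loss = £156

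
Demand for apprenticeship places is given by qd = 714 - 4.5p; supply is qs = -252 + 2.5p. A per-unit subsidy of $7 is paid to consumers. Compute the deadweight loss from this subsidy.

Pre-subsidy: 714 - 4.5p = -252 + 2.5p gives p* = 138, q* = 93.
With the rebate, buyers effectively pay pb = ps − 7, where ps is the price sellers receive.
Demand in terms of ps becomes qd = 714 − 4.5(ps − 7) = 745.5 - 4.5ps. Setting this equal to supply: 745.5 - 4.5ps = -252 + 2.5ps, so ps = 142.5.
Buyers pay pb = 142.5 − 7 = 135.5; q' = -252 + 2.5·142.5 = 104.25.
The subsidy expands output by 104.25 − 93 = 11.25 past the efficient level; on those units the gap between marginal cost and willingness to pay runs from 0 up to 7.
DWL = ½ × 7 × 11.25 = 39.375.

Deadweight loss = $39.375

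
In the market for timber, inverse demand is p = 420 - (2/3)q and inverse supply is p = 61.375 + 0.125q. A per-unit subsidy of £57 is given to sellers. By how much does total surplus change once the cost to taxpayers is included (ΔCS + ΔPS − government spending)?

Net change in total surplus = -£2052

Pre-subsidy: 420 - (2/3)q = 61.375 + 0.125q gives q* = 453 and p* = 118.
With the subsidy, sellers receive ps = pb + 57 for each unit, where pb is the price buyers pay.
On the curves, pb = 420 - (2/3)q and ps = 61.375 + 0.125q; the wedge ps − pb = 57 gives 61.375 + 0.125q − (420 - (2/3)q) = 57, so q' = 525.
Then pb = 420 − (2/3)·525 = 70 and ps = 61.375 + 0.125·525 = 127.
ΔCS = ½(453 + 525)(118 − 70) = 23472; ΔPS = ½(453 + 525)(127 − 118) = 4401.
Government spending = 57 × 525 = 29925.
Net change = 23472 + 4401 − 29925 = -2052. The loss equals the DWL triangle ½·57·72.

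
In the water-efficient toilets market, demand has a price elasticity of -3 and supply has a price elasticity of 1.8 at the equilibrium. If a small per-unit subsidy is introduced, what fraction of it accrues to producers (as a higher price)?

For a small subsidy around the equilibrium, the benefit split depends on the relative slopes, which at a point are proportional to the elasticities.
Buyer share = εs/(εs + |εd|) = 1.8/(1.8 + 3) = 0.375; seller share = |εd|/(εs + |εd|) = 0.625.
So producers capture 0.625 of the subsidy.

Producer share = 0.625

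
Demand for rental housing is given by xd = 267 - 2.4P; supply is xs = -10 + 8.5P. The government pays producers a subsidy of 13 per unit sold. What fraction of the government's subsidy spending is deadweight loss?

Pre-subsidy: 267 - 2.4P = -10 + 8.5P gives P* = 2770/109, x* = 22455/109.
With the subsidy, sellers receive Ps = Pb + 13 for each unit, where Pb is the price buyers pay.
Supply in terms of Pb becomes xs = -10 + 8.5(Pb + 13) = 100.5 + 8.5Pb. Setting this equal to demand: 267 - 2.4Pb = 100.5 + 8.5Pb, so Pb = 1665/109.
Sellers receive Ps = 1665/109 + 13 = 3082/109; x' = 267 − 2.4·(1665/109) = 25107/109.
ΔCS = ½(22455/109 + 25107/109)(2770/109 − 1665/109) = 26278005/11881; ΔPS = ½(22455/109 + 25107/109)(3082/109 − 2770/109) = 7419672/11881.
Government spending = 13 × 25107/109 = 326391/109.
DWL = ½ × 13 × (25107/109 − 22455/109) = 17238/109; fraction = (17238/109) / (326391/109) = 442/8369.

DWL / government spending = 442/8369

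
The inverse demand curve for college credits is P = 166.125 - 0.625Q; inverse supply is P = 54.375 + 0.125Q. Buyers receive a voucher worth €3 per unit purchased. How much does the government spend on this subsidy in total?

Pre-subsidy: 166.125 - 0.625Q = 54.375 + 0.125Q gives Q* = 149 and P* = 73.
With the rebate, buyers effectively pay Pb = Ps − 3, where Ps is the price sellers receive.
On the curves, Pb = 166.125 - 0.625Q and Ps = 54.375 + 0.125Q; the wedge Ps − Pb = 3 gives 54.375 + 0.125Q − (166.125 - 0.625Q) = 3, so Q' = 153.
Then Pb = 166.125 − 0.625·153 = 70.5 and Ps = 54.375 + 0.125·153 = 73.5.
Government outlay = subsidy × quantity = 3 × 153 = 459.

Government cost = €459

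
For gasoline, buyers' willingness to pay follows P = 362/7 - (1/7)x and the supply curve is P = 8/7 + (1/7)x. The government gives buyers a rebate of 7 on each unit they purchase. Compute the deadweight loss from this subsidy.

Deadweight loss = 85.75

Pre-subsidy: 362/7 - (1/7)x = 8/7 + (1/7)x gives x* = 177 and P* = 185/7.
With the rebate, buyers effectively pay Pb = Ps − 7, where Ps is the price sellers receive.
On the curves, Pb = 362/7 - (1/7)x and Ps = 8/7 + (1/7)x; the wedge Ps − Pb = 7 gives 8/7 + (1/7)x − (362/7 - (1/7)x) = 7, so x' = 201.5.
Then Pb = 362/7 − (1/7)·201.5 = 321/14 and Ps = 8/7 + (1/7)·201.5 = 419/14.
The subsidy expands output by 201.5 − 177 = 24.5 past the efficient level; on those units the gap between marginal cost and willingness to pay runs from 0 up to 7.
DWL = ½ × 7 × 24.5 = 85.75.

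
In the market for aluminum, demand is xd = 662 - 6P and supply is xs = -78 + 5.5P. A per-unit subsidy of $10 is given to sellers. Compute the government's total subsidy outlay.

Pre-subsidy: 662 - 6P = -78 + 5.5P gives P* = 1480/23, x* = 6346/23.
With the subsidy, sellers receive Ps = Pb + 10 for each unit, where Pb is the price buyers pay.
Supply in terms of Pb becomes xs = -78 + 5.5(Pb + 10) = -23 + 5.5Pb. Setting this equal to demand: 662 - 6Pb = -23 + 5.5Pb, so Pb = 1370/23.
Sellers receive Ps = 1370/23 + 10 = 1600/23; x' = 662 − 6·(1370/23) = 7006/23.
Government outlay = subsidy × quantity = 10 × 7006/23 = 70060/23.

Government cost = 70060/23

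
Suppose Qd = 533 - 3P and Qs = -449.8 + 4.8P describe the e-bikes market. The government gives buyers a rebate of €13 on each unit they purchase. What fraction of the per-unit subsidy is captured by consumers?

Consumer share = 8/13

Pre-subsidy: 533 - 3P = -449.8 + 4.8P gives P* = 126, Q* = 155.
With the rebate, buyers effectively pay Pb = Ps − 13, where Ps is the price sellers receive.
Demand in terms of Ps becomes Qd = 533 − 3(Ps − 13) = 572 - 3Ps. Setting this equal to supply: 572 - 3Ps = -449.8 + 4.8Ps, so Ps = 131.
Buyers pay Pb = 131 − 13 = 118; Q' = -449.8 + 4.8·131 = 179.
Buyers' price falls by P* − Pb = 126 − 118 = 8; sellers' price rises by Ps − P* = 131 − 126 = 5.
So consumers capture 8/13 = 8/13 of each unit of subsidy.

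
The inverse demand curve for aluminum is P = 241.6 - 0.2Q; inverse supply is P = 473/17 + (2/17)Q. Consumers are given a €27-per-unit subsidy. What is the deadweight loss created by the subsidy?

Deadweight loss = €1147.5

Pre-subsidy: 241.6 - 0.2Q = 473/17 + (2/17)Q gives Q* = 673 and P* = 107.
With the rebate, buyers effectively pay Pb = Ps − 27, where Ps is the price sellers receive.
On the curves, Pb = 241.6 - 0.2Q and Ps = 473/17 + (2/17)Q; the wedge Ps − Pb = 27 gives 473/17 + (2/17)Q − (241.6 - 0.2Q) = 27, so Q' = 758.
Then Pb = 241.6 − 0.2·758 = 90 and Ps = 473/17 + (2/17)·758 = 117.
The subsidy expands output by 758 − 673 = 85 past the efficient level; on those units the gap between marginal cost and willingness to pay runs from 0 up to 27.
DWL = ½ × 27 × 85 = 1147.5.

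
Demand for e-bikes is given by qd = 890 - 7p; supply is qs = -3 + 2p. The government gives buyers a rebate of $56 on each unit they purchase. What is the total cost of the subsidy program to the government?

Government cost = 142408/9

Pre-subsidy: 890 - 7p = -3 + 2p gives p* = 893/9, q* = 1759/9.
With the rebate, buyers effectively pay pb = ps − 56, where ps is the price sellers receive.
Demand in terms of ps becomes qd = 890 − 7(ps − 56) = 1282 - 7ps. Setting this equal to supply: 1282 - 7ps = -3 + 2ps, so ps = 1285/9.
Buyers pay pb = 1285/9 − 56 = 781/9; q' = -3 + 2·(1285/9) = 2543/9.
Government outlay = subsidy × quantity = 56 × 2543/9 = 142408/9.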